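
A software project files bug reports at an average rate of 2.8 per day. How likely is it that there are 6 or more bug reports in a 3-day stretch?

0.8427

Over the interval, μ = 2.8 × 3 = 8.4 (a 3-day stretch = 3 days).
P(N ≥ 6) = 1 − P(N ≤ 5) = 1 − Σ_{j=0}^{5} e^(−μ) μ^j/j! ≈ 0.8427.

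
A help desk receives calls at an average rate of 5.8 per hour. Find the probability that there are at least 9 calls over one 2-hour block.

0.8170

Over the interval, μ = 5.8 × 2 = 11.6 (a 2-hour block = 2 hours).
P(N ≥ 9) = 1 − P(N ≤ 8) = 1 − Σ_{j=0}^{8} e^(−μ) μ^j/j! ≈ 0.8170.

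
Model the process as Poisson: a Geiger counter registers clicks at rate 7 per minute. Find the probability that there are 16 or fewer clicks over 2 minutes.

Over the interval, μ = 7 × 2 = 14 (2 minutes).
P(N ≤ 16) = Σ_{j=0}^{16} e^(−μ) μ^j/j! ≈ 0.7559.

0.7559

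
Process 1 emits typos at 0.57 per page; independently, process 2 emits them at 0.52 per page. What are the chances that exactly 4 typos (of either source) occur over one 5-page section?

Independent Poisson processes superpose: combined rate λ = 0.57 + 0.52 = 1.09 per page.
Over the interval, μ = 1.09 × 5 = 5.45 (a 5-page section = 5 pages).
P(N = 4) = e^(−5.45) · 5.45^4/4! ≈ 0.1579.

0.1579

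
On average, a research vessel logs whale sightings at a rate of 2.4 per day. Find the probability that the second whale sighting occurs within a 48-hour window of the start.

0.9523

Over the interval, μ = 2.4 × 2 = 4.8 (a 48-hour window = 2 days).
The second arrival falls in the interval iff at least 2 events occur there: P(S_2 ≤ t) = P(N ≥ 2) = 1 − P(N ≤ 1) ≈ 0.9523.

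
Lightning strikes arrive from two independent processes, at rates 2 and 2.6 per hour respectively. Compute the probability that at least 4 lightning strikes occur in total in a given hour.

Independent Poisson processes superpose: combined rate λ = 2 + 2.6 = 4.6 per hour.
So μ = 4.6.
P(N ≥ 4) = 1 − P(N ≤ 3) ≈ 0.6743.

0.6743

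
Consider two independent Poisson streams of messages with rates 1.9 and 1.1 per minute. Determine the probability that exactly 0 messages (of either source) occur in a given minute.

Independent Poisson processes superpose: combined rate λ = 1.9 + 1.1 = 3 per minute.
So μ = 3.
P(N = 0) = e^(−3) · 3^0/0! ≈ 0.0498.

0.0498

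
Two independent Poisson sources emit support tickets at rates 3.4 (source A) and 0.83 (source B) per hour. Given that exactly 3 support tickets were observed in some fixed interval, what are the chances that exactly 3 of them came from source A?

0.5193

Given the total, each event is independently from source A with probability p = λ_A/(λ_A+λ_B) = 3.4/4.23 ≈ 0.8038.
So K ~ Binomial(3, 3.4/4.23): P(K = 3) = C(3,3) · (3.4/4.23)^3 · (0.83/4.23)^0 ≈ 0.5193.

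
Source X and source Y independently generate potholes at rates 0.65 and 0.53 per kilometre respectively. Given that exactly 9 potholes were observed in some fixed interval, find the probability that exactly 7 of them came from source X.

0.1118

Given the total, each event is independently from source X with probability p = λ_X/(λ_X+λ_Y) = 0.65/1.18 ≈ 0.5508.
So K ~ Binomial(9, 0.65/1.18): P(K = 7) = C(9,7) · (0.65/1.18)^7 · (0.53/1.18)^2 ≈ 0.1118.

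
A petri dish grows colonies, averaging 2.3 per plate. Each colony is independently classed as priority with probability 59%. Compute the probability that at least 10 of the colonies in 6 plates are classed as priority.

0.3011

Thinning: the colonies that are classed as priority themselves form a Poisson process with rate 0.59 × 2.3 = 1.357 per plate.
Over the interval, μ = 1.357 × 6 = 8.142 (6 plates).
P(N ≥ 10) = 1 − P(N ≤ 9) ≈ 0.3011.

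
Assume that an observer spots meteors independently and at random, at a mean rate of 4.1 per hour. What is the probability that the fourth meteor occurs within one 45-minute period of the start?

0.3696

Over the interval, μ = 4.1 × 0.75 = 3.075 (a 45-minute period = 0.75 hours).
The fourth arrival falls in the interval iff at least 4 events occur there: P(S_4 ≤ t) = P(N ≥ 4) = 1 − P(N ≤ 3) ≈ 0.3696.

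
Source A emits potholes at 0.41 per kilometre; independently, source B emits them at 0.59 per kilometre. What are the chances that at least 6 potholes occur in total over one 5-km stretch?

Independent Poisson processes superpose: combined rate λ = 0.41 + 0.59 = 1 per kilometre.
Over the interval, μ = 1 × 5 = 5 (a 5-km stretch = 5 kilometres).
P(N ≥ 6) = 1 − P(N ≤ 5) ≈ 0.3840.

0.3840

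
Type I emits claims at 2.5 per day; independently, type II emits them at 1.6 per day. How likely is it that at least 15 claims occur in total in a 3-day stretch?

Independent Poisson processes superpose: combined rate λ = 2.5 + 1.6 = 4.1 per day.
Over the interval, μ = 4.1 × 3 = 12.3 (a 3-day stretch = 3 days).
P(N ≥ 15) = 1 − P(N ≤ 14) ≈ 0.2558.

0.2558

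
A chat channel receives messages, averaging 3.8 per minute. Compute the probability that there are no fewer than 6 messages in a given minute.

0.1844

With mean μ = 3.8 per minute,
P(N ≥ 6) = 1 − P(N ≤ 5) = 1 − Σ_{j=0}^{5} e^(−μ) μ^j/j! ≈ 0.1844.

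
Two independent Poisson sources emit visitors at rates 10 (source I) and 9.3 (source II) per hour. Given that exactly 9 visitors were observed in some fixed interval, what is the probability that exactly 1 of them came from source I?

0.0136

Given the total, each event is independently from source I with probability p = λ_I/(λ_I+λ_II) = 10/19.3 ≈ 0.5181.
So K ~ Binomial(9, 10/19.3): P(K = 1) = C(9,1) · (10/19.3)^1 · (9.3/19.3)^8 ≈ 0.0136.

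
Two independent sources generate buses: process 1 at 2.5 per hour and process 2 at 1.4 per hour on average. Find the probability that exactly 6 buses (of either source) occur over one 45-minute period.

Independent Poisson processes superpose: combined rate λ = 2.5 + 1.4 = 3.9 per hour.
Over the interval, μ = 3.9 × 0.75 = 2.925 (a 45-minute period = 0.75 hours).
P(N = 6) = e^(−2.925) · 2.925^6/6! ≈ 0.0467.

0.0467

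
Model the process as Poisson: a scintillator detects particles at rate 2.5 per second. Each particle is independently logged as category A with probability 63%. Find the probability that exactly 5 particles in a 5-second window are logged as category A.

0.0959

Thinning: the particles that are logged as category A themselves form a Poisson process with rate 0.63 × 2.5 = 1.575 per second.
Over the interval, μ = 1.575 × 5 = 7.875 (a 5-second window = 5 seconds).
P(N = 5) = e^(−7.875) · 7.875^5/5! ≈ 0.0959.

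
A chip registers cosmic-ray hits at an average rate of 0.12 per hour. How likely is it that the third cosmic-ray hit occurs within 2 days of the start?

0.9264

Over the interval, μ = 0.12 × 48 = 5.76 (2 days = 48 hours).
The third arrival falls in the interval iff at least 3 events occur there: P(S_3 ≤ t) = P(N ≥ 3) = 1 − P(N ≤ 2) ≈ 0.9264.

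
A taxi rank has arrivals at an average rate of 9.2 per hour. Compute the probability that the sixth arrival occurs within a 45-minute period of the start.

Over the interval, μ = 9.2 × 0.75 = 6.9 (a 45-minute period = 0.75 hours).
The sixth arrival falls in the interval iff at least 6 events occur there: P(S_6 ≤ t) = P(N ≥ 6) = 1 − P(N ≤ 5) ≈ 0.6863.

0.6863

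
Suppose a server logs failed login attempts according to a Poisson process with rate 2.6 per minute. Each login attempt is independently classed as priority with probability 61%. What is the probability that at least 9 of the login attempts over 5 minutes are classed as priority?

0.3977

Thinning: the login attempts that are classed as priority themselves form a Poisson process with rate 0.61 × 2.6 = 1.586 per minute.
Over the interval, μ = 1.586 × 5 = 7.93 (5 minutes).
P(N ≥ 9) = 1 − P(N ≤ 8) ≈ 0.3977.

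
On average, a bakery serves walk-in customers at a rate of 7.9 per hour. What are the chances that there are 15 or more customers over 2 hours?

0.6136

Over the interval, μ = 7.9 × 2 = 15.8 (2 hours).
P(N ≥ 15) = 1 − P(N ≤ 14) = 1 − Σ_{j=0}^{14} e^(−μ) μ^j/j! ≈ 0.6136.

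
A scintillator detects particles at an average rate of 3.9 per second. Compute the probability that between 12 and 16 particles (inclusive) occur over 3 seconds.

Over the interval, μ = 3.9 × 3 = 11.7 (3 seconds).
P(12 ≤ N ≤ 16) = Σ_{j=12}^{16} e^(−11.7) · 11.7^j/j! ≈ 0.4179.

0.4179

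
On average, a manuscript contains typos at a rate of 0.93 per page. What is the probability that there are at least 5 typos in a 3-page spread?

0.1508

Over the interval, μ = 0.93 × 3 = 2.79 (a 3-page spread = 3 pages).
P(N ≥ 5) = 1 − P(N ≤ 4) = 1 − Σ_{j=0}^{4} e^(−μ) μ^j/j! ≈ 0.1508.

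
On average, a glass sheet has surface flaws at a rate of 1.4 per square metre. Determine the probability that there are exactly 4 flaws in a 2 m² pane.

0.1557

Over the interval, μ = 1.4 × 2 = 2.8 (a 2 m² pane = 2 square metres).
P(N = 4) = e^(−μ) μ^4/4! = e^(−2.8) · 2.8^4/24 ≈ 0.1557.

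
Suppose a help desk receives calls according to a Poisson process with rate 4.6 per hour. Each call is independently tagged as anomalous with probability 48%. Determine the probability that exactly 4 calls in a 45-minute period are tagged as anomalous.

Thinning: the calls that are tagged as anomalous themselves form a Poisson process with rate 0.48 × 4.6 = 2.208 per hour.
Over the interval, μ = 2.208 × 0.75 = 1.656 (a 45-minute period = 0.75 hours).
P(N = 4) = e^(−1.656) · 1.656^4/4! ≈ 0.0598.

0.0598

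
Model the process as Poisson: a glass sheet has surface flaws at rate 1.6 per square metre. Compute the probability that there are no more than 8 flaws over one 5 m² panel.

Over the interval, μ = 1.6 × 5 = 8 (a 5 m² panel = 5 square metres).
P(N ≤ 8) = Σ_{j=0}^{8} e^(−μ) μ^j/j! ≈ 0.5925.

0.5925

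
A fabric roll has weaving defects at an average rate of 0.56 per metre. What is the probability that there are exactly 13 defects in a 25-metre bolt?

Over the interval, μ = 0.56 × 25 = 14 (a 25-metre bolt = 25 metres).
P(N = 13) = e^(−μ) μ^13/13! = e^(−14) · 14^13/6227020800 ≈ 0.1060.

0.1060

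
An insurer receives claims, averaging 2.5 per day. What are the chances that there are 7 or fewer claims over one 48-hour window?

0.8666

Over the interval, μ = 2.5 × 2 = 5 (a 48-hour window = 2 days).
P(N ≤ 7) = Σ_{j=0}^{7} e^(−μ) μ^j/j! ≈ 0.8666.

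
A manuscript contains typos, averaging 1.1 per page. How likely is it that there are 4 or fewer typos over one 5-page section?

Over the interval, μ = 1.1 × 5 = 5.5 (a 5-page section = 5 pages).
P(N ≤ 4) = Σ_{j=0}^{4} e^(−μ) μ^j/j! ≈ 0.3575.

0.3575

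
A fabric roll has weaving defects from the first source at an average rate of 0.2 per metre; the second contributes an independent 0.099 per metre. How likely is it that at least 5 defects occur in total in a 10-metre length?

0.1831

Independent Poisson processes superpose: combined rate λ = 0.2 + 0.099 = 0.299 per metre.
Over the interval, μ = 0.299 × 10 = 2.99 (a 10-metre length = 10 metres).
P(N ≥ 5) = 1 − P(N ≤ 4) ≈ 0.1831.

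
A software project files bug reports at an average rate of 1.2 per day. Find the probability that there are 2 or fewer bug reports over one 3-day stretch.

Over the interval, μ = 1.2 × 3 = 3.6 (a 3-day stretch = 3 days).
P(N ≤ 2) = Σ_{j=0}^{2} e^(−μ) μ^j/j! ≈ 0.3027.

0.3027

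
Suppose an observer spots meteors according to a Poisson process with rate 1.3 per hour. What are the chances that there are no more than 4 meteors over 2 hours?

Over the interval, μ = 1.3 × 2 = 2.6 (2 hours).
P(N ≤ 4) = Σ_{j=0}^{4} e^(−μ) μ^j/j! ≈ 0.8774.

0.8774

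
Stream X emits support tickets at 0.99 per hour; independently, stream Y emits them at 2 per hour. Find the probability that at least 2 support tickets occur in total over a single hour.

0.7994

Independent Poisson processes superpose: combined rate λ = 0.99 + 2 = 2.99 per hour.
So μ = 2.99.
P(N ≥ 2) = 1 − P(N ≤ 1) ≈ 0.7994.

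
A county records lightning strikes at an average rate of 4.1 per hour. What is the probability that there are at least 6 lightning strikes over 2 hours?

0.8264

Over the interval, μ = 4.1 × 2 = 8.2 (2 hours).
P(N ≥ 6) = 1 − P(N ≤ 5) = 1 − Σ_{j=0}^{5} e^(−μ) μ^j/j! ≈ 0.8264.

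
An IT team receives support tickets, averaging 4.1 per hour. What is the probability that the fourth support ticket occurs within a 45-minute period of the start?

Over the interval, μ = 4.1 × 0.75 = 3.075 (a 45-minute period = 0.75 hours).
The fourth arrival falls in the interval iff at least 4 events occur there: P(S_4 ≤ t) = P(N ≥ 4) = 1 − P(N ≤ 3) ≈ 0.3696.

0.3696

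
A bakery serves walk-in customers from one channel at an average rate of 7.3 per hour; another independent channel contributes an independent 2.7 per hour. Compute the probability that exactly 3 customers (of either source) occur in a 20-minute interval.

Independent Poisson processes superpose: combined rate λ = 7.3 + 2.7 = 10 per hour.
Over the interval, μ = 10 × 1/3 ≈ 3.33333 (a 20-minute interval = 1/3 hours).
P(N = 3) = e^(−3.33333) · 3.33333^3/3! ≈ 0.2202.

0.2202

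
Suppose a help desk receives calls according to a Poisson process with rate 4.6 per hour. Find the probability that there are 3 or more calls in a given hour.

With mean μ = 4.6 per hour,
P(N ≥ 3) = 1 − P(N ≤ 2) = 1 − Σ_{j=0}^{2} e^(−μ) μ^j/j! ≈ 0.8374.

0.8374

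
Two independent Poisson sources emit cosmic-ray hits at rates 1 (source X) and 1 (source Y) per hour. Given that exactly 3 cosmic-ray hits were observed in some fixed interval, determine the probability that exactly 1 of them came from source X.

0.3750

Given the total, each event is independently from source X with probability p = λ_X/(λ_X+λ_Y) = 1/2 = 0.5000.
So K ~ Binomial(3, 1/2): P(K = 1) = C(3,1) · (1/2)^1 · (1/2)^2 ≈ 0.3750.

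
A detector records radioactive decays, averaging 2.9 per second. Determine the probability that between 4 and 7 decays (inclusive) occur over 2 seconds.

0.6011

Over the interval, μ = 2.9 × 2 = 5.8 (2 seconds).
P(4 ≤ N ≤ 7) = Σ_{j=4}^{7} e^(−5.8) · 5.8^j/j! ≈ 0.6011.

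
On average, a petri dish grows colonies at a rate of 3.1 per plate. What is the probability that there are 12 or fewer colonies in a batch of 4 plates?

0.5303

Over the interval, μ = 3.1 × 4 = 12.4 (a batch of 4 plates = 4 plates).
P(N ≤ 12) = Σ_{j=0}^{12} e^(−μ) μ^j/j! ≈ 0.5303.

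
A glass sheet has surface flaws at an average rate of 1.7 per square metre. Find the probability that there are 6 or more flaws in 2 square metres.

Over the interval, μ = 1.7 × 2 = 3.4 (2 square metres).
P(N ≥ 6) = 1 − P(N ≤ 5) = 1 − Σ_{j=0}^{5} e^(−μ) μ^j/j! ≈ 0.1295.

0.1295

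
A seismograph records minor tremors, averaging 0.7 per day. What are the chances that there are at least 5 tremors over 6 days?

Over the interval, μ = 0.7 × 6 = 4.2 (6 days).
P(N ≥ 5) = 1 − P(N ≤ 4) = 1 − Σ_{j=0}^{4} e^(−μ) μ^j/j! ≈ 0.4102.

0.4102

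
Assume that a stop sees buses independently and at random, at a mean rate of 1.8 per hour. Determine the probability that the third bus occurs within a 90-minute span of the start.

Over the interval, μ = 1.8 × 1.5 = 2.7 (a 90-minute span = 1.5 hours).
The third arrival falls in the interval iff at least 3 events occur there: P(S_3 ≤ t) = P(N ≥ 3) = 1 − P(N ≤ 2) ≈ 0.5064.

0.5064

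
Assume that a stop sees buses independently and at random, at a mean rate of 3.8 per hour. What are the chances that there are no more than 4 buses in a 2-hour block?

0.1249

Over the interval, μ = 3.8 × 2 = 7.6 (a 2-hour block = 2 hours).
P(N ≤ 4) = Σ_{j=0}^{4} e^(−μ) μ^j/j! ≈ 0.1249.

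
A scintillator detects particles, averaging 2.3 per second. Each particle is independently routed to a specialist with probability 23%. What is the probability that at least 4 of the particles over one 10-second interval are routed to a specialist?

0.7733

Thinning: the particles that are routed to a specialist themselves form a Poisson process with rate 0.23 × 2.3 = 0.529 per second.
Over the interval, μ = 0.529 × 10 = 5.29 (a 10-second interval = 10 seconds).
P(N ≥ 4) = 1 − P(N ≤ 3) ≈ 0.7733.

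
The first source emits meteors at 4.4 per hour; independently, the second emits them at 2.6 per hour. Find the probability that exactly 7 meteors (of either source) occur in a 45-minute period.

0.1145

Independent Poisson processes superpose: combined rate λ = 4.4 + 2.6 = 7 per hour.
Over the interval, μ = 7 × 0.75 = 5.25 (a 45-minute period = 0.75 hours).
P(N = 7) = e^(−5.25) · 5.25^7/7! ≈ 0.1145.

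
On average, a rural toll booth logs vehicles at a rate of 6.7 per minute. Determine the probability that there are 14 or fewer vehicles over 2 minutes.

Over the interval, μ = 6.7 × 2 = 13.4 (2 minutes).
P(N ≤ 14) = Σ_{j=0}^{14} e^(−μ) μ^j/j! ≈ 0.6338.

0.6338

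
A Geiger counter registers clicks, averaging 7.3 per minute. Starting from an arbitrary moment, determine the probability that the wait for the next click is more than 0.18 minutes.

0.2687

The wait for the next event is exponential with rate λ = 7.3 per minute.
P(T > 0.18) = e^(−λt) = e^(−7.3 × 0.18) = e^(−1.314) ≈ 0.2687.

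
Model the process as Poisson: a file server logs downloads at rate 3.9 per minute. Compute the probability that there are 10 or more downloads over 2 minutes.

Over the interval, μ = 3.9 × 2 = 7.8 (2 minutes).
P(N ≥ 10) = 1 − P(N ≤ 9) = 1 − Σ_{j=0}^{9} e^(−μ) μ^j/j! ≈ 0.2589.

0.2589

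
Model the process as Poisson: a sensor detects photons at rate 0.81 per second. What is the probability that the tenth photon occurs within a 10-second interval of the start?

Over the interval, μ = 0.81 × 10 = 8.1 (a 10-second interval = 10 seconds).
The tenth arrival falls in the interval iff at least 10 events occur there: P(S_10 ≤ t) = P(N ≥ 10) = 1 − P(N ≤ 9) ≈ 0.2959.

0.2959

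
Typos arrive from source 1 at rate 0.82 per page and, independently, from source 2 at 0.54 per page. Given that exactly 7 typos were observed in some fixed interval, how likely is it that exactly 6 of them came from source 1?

0.1335

Given the total, each event is independently from source 1 with probability p = λ_1/(λ_1+λ_2) = 0.82/1.36 ≈ 0.6029.
So K ~ Binomial(7, 0.82/1.36): P(K = 6) = C(7,6) · (0.82/1.36)^6 · (0.54/1.36)^1 ≈ 0.1335.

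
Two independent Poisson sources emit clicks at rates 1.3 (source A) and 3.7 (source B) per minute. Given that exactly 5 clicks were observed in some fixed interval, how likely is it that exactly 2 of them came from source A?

Given the total, each event is independently from source A with probability p = λ_A/(λ_A+λ_B) = 1.3/5 = 0.2600.
So K ~ Binomial(5, 1.3/5): P(K = 2) = C(5,2) · (1.3/5)^2 · (3.7/5)^3 ≈ 0.2739.

0.2739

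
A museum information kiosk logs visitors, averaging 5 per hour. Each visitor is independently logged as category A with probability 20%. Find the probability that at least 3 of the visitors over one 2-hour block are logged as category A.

0.3233

Thinning: the visitors that are logged as category A themselves form a Poisson process with rate 0.2 × 5 = 1 per hour.
Over the interval, μ = 1 × 2 = 2 (a 2-hour block = 2 hours).
P(N ≥ 3) = 1 − P(N ≤ 2) ≈ 0.3233.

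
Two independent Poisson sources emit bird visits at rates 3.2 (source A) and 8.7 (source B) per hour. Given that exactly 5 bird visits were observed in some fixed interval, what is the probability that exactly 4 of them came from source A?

0.0191

Given the total, each event is independently from source A with probability p = λ_A/(λ_A+λ_B) = 3.2/11.9 ≈ 0.2689.
So K ~ Binomial(5, 3.2/11.9): P(K = 4) = C(5,4) · (3.2/11.9)^4 · (8.7/11.9)^1 ≈ 0.0191.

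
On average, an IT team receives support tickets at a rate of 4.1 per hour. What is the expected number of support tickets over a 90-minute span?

E[N] = λt = 4.1 × 1.5 = 6.15 (a 90-minute span = 1.5 hours).

6.15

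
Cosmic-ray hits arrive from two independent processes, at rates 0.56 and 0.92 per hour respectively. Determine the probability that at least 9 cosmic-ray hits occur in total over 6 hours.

0.5284

Independent Poisson processes superpose: combined rate λ = 0.56 + 0.92 = 1.48 per hour.
Over the interval, μ = 1.48 × 6 = 8.88 (6 hours).
P(N ≥ 9) = 1 − P(N ≤ 8) ≈ 0.5284.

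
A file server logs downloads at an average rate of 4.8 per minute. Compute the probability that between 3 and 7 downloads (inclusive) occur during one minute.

0.7441

With mean μ = 4.8 per minute,
P(3 ≤ N ≤ 7) = Σ_{j=3}^{7} e^(−4.8) · 4.8^j/j! ≈ 0.7441.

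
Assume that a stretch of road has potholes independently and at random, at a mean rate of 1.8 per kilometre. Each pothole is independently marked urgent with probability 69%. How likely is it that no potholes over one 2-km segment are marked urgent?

Thinning: the potholes that are marked urgent themselves form a Poisson process with rate 0.69 × 1.8 = 1.242 per kilometre.
Over the interval, μ = 1.242 × 2 = 2.484 (a 2-km segment = 2 kilometres).
P(N = 0) = e^(−2.484) · 2.484^0/0! ≈ 0.0834.

0.0834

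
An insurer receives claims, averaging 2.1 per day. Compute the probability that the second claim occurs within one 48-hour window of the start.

0.9220

Over the interval, μ = 2.1 × 2 = 4.2 (a 48-hour window = 2 days).
The second arrival falls in the interval iff at least 2 events occur there: P(S_2 ≤ t) = P(N ≥ 2) = 1 − P(N ≤ 1) ≈ 0.9220.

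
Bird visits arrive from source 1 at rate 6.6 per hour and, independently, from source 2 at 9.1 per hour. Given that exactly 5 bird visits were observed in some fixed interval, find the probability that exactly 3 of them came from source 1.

Given the total, each event is independently from source 1 with probability p = λ_1/(λ_1+λ_2) = 6.6/15.7 ≈ 0.4204.
So K ~ Binomial(5, 6.6/15.7): P(K = 3) = C(5,3) · (6.6/15.7)^3 · (9.1/15.7)^2 ≈ 0.2496.

0.2496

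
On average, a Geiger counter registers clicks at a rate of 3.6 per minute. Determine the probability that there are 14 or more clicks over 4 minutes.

0.5773

Over the interval, μ = 3.6 × 4 = 14.4 (4 minutes).
P(N ≥ 14) = 1 − P(N ≤ 13) = 1 − Σ_{j=0}^{13} e^(−μ) μ^j/j! ≈ 0.5773.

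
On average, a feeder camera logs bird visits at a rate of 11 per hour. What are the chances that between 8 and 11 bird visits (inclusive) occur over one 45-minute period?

Over the interval, μ = 11 × 0.75 = 8.25 (a 45-minute period = 0.75 hours).
P(8 ≤ N ≤ 11) = Σ_{j=8}^{11} e^(−8.25) · 8.25^j/j! ≈ 0.4505.

0.4505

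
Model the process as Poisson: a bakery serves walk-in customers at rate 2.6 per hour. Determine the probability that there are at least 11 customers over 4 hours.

Over the interval, μ = 2.6 × 4 = 10.4 (4 hours).
P(N ≥ 11) = 1 − P(N ≤ 10) = 1 − Σ_{j=0}^{10} e^(−μ) μ^j/j! ≈ 0.4669.

0.4669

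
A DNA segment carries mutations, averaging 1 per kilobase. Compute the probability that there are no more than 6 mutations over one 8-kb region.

Over the interval, μ = 1 × 8 = 8 (an 8-kb region = 8 kilobases).
P(N ≤ 6) = Σ_{j=0}^{6} e^(−μ) μ^j/j! ≈ 0.3134.

0.3134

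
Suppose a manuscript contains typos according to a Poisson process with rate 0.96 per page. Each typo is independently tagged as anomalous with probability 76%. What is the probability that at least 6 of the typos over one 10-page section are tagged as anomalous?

0.7355

Thinning: the typos that are tagged as anomalous themselves form a Poisson process with rate 0.76 × 0.96 = 0.7296 per page.
Over the interval, μ = 0.7296 × 10 = 7.296 (a 10-page section = 10 pages).
P(N ≥ 6) = 1 − P(N ≤ 5) ≈ 0.7355.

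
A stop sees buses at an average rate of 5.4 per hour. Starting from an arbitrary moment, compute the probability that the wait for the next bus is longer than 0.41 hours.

The wait for the next event is exponential with rate λ = 5.4 per hour.
P(T > 0.41) = e^(−λt) = e^(−5.4 × 0.41) = e^(−2.214) ≈ 0.1093.

0.1093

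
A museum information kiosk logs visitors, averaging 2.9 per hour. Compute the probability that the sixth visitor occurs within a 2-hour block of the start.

0.5217

Over the interval, μ = 2.9 × 2 = 5.8 (a 2-hour block = 2 hours).
The sixth arrival falls in the interval iff at least 6 events occur there: P(S_6 ≤ t) = P(N ≥ 6) = 1 − P(N ≤ 5) ≈ 0.5217.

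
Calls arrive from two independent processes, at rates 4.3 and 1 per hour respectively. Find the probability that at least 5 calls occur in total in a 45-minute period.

Independent Poisson processes superpose: combined rate λ = 4.3 + 1 = 5.3 per hour.
Over the interval, μ = 5.3 × 0.75 = 3.975 (a 45-minute period = 0.75 hours).
P(N ≥ 5) = 1 − P(N ≤ 4) ≈ 0.3663.

0.3663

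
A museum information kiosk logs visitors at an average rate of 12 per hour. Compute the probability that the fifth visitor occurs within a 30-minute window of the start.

0.7149

Over the interval, μ = 12 × 0.5 = 6 (a 30-minute window = 0.5 hours).
The fifth arrival falls in the interval iff at least 5 events occur there: P(S_5 ≤ t) = P(N ≥ 5) = 1 − P(N ≤ 4) ≈ 0.7149.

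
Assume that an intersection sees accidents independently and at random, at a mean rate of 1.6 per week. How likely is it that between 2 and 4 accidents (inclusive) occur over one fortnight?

Over the interval, μ = 1.6 × 2 = 3.2 (a fortnight = 2 weeks).
P(2 ≤ N ≤ 4) = Σ_{j=2}^{4} e^(−3.2) · 3.2^j/j! ≈ 0.6094.

0.6094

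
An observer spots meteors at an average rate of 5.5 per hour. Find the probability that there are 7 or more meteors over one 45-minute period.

Over the interval, μ = 5.5 × 0.75 = 4.125 (a 45-minute period = 0.75 hours).
P(N ≥ 7) = 1 − P(N ≤ 6) = 1 − Σ_{j=0}^{6} e^(−μ) μ^j/j! ≈ 0.1241.

0.1241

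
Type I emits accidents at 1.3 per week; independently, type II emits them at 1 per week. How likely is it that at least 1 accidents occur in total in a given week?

0.8997

Independent Poisson processes superpose: combined rate λ = 1.3 + 1 = 2.3 per week.
So μ = 2.3.
P(N ≥ 1) = 1 − P(N ≤ 0) ≈ 0.8997.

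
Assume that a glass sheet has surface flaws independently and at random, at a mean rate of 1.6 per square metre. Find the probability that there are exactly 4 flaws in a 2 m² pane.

Over the interval, μ = 1.6 × 2 = 3.2 (a 2 m² pane = 2 square metres).
P(N = 4) = e^(−μ) μ^4/4! = e^(−3.2) · 3.2^4/24 ≈ 0.1781.

0.1781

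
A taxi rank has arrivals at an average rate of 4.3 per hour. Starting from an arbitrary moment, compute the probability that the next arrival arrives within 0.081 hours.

Inter-arrival times are exponential with rate λ = 4.3 per hour.
P(T ≤ 0.081) = 1 − e^(−λt) = 1 − e^(−4.3 × 0.081) = 1 − e^(−0.3483) ≈ 0.2941.

0.2941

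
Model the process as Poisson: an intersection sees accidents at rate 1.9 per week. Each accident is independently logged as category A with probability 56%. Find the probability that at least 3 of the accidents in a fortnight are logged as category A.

Thinning: the accidents that are logged as category A themselves form a Poisson process with rate 0.56 × 1.9 = 1.064 per week.
Over the interval, μ = 1.064 × 2 = 2.128 (a fortnight = 2 weeks).
P(N ≥ 3) = 1 − P(N ≤ 2) ≈ 0.3579.

0.3579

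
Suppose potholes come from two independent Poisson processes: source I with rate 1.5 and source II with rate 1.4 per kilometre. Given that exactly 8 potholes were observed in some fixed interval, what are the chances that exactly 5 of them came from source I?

0.2333

Given the total, each event is independently from source I with probability p = λ_I/(λ_I+λ_II) = 1.5/2.9 ≈ 0.5172.
So K ~ Binomial(8, 1.5/2.9): P(K = 5) = C(8,5) · (1.5/2.9)^5 · (1.4/2.9)^3 ≈ 0.2333.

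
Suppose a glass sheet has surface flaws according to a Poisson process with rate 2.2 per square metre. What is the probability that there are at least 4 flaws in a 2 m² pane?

0.6406

Over the interval, μ = 2.2 × 2 = 4.4 (a 2 m² pane = 2 square metres).
P(N ≥ 4) = 1 − P(N ≤ 3) = 1 − Σ_{j=0}^{3} e^(−μ) μ^j/j! ≈ 0.6406.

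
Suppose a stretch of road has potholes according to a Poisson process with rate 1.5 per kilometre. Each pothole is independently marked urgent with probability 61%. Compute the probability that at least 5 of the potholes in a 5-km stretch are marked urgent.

0.4821

Thinning: the potholes that are marked urgent themselves form a Poisson process with rate 0.61 × 1.5 = 0.915 per kilometre.
Over the interval, μ = 0.915 × 5 = 4.575 (a 5-km stretch = 5 kilometres).
P(N ≥ 5) = 1 − P(N ≤ 4) ≈ 0.4821.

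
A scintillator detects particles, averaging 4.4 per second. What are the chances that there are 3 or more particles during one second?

0.8149

With mean μ = 4.4 per second,
P(N ≥ 3) = 1 − P(N ≤ 2) = 1 − Σ_{j=0}^{2} e^(−μ) μ^j/j! ≈ 0.8149.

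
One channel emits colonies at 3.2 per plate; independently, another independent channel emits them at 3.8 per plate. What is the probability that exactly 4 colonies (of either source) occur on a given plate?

0.0912

Independent Poisson processes superpose: combined rate λ = 3.2 + 3.8 = 7 per plate.
So μ = 7.
P(N = 4) = e^(−7) · 7^4/4! ≈ 0.0912.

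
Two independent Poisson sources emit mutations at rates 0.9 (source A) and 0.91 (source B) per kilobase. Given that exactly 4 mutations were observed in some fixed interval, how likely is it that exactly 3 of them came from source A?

Given the total, each event is independently from source A with probability p = λ_A/(λ_A+λ_B) = 0.9/1.81 ≈ 0.4972.
So K ~ Binomial(4, 0.9/1.81): P(K = 3) = C(4,3) · (0.9/1.81)^3 · (0.91/1.81)^1 ≈ 0.2472.

0.2472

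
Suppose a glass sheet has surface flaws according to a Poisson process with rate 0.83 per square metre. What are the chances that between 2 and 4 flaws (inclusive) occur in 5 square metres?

0.5184

Over the interval, μ = 0.83 × 5 = 4.15 (5 square metres).
P(2 ≤ N ≤ 4) = Σ_{j=2}^{4} e^(−4.15) · 4.15^j/j! ≈ 0.5184.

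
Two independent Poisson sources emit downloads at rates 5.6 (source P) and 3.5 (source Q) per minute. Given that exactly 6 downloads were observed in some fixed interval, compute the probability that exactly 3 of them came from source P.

0.2652

Given the total, each event is independently from source P with probability p = λ_P/(λ_P+λ_Q) = 5.6/9.1 ≈ 0.6154.
So K ~ Binomial(6, 5.6/9.1): P(K = 3) = C(6,3) · (5.6/9.1)^3 · (3.5/9.1)^3 ≈ 0.2652.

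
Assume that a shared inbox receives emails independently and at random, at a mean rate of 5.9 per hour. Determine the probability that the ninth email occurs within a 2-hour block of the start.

0.8314

Over the interval, μ = 5.9 × 2 = 11.8 (a 2-hour block = 2 hours).
The ninth arrival falls in the interval iff at least 9 events occur there: P(S_9 ≤ t) = P(N ≥ 9) = 1 − P(N ≤ 8) ≈ 0.8314.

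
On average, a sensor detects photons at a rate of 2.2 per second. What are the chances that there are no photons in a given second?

0.1108

With mean μ = 2.2 per second,
P(N = 0) = e^(−μ) μ^0/0! = e^(−2.2) · 2.2^0/1 ≈ 0.1108.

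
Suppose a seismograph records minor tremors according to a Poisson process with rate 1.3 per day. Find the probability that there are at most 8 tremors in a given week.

Over the interval, μ = 1.3 × 7 = 9.1 (a week = 7 days).
P(N ≤ 8) = Σ_{j=0}^{8} e^(−μ) μ^j/j! ≈ 0.4426.

0.4426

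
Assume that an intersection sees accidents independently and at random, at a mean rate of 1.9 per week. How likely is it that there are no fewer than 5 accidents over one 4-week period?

Over the interval, μ = 1.9 × 4 = 7.6 (a 4-week period = 4 weeks).
P(N ≥ 5) = 1 − P(N ≤ 4) = 1 − Σ_{j=0}^{4} e^(−μ) μ^j/j! ≈ 0.8751.

0.8751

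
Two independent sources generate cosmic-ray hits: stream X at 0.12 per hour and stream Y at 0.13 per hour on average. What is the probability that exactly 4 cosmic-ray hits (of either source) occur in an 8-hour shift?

Independent Poisson processes superpose: combined rate λ = 0.12 + 0.13 = 0.25 per hour.
Over the interval, μ = 0.25 × 8 = 2 (an 8-hour shift = 8 hours).
P(N = 4) = e^(−2) · 2^4/4! ≈ 0.0902.

0.0902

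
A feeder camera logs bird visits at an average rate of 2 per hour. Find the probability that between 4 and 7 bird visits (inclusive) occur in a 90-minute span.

Over the interval, μ = 2 × 1.5 = 3 (a 90-minute span = 1.5 hours).
P(4 ≤ N ≤ 7) = Σ_{j=4}^{7} e^(−3) · 3^j/j! ≈ 0.3409.

0.3409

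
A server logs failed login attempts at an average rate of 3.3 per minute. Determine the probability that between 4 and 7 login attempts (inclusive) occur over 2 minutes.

0.5529

Over the interval, μ = 3.3 × 2 = 6.6 (2 minutes).
P(4 ≤ N ≤ 7) = Σ_{j=4}^{7} e^(−6.6) · 6.6^j/j! ≈ 0.5529.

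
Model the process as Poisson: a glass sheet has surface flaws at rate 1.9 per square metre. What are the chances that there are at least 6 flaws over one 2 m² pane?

Over the interval, μ = 1.9 × 2 = 3.8 (a 2 m² pane = 2 square metres).
P(N ≥ 6) = 1 − P(N ≤ 5) = 1 − Σ_{j=0}^{5} e^(−μ) μ^j/j! ≈ 0.1844.

0.1844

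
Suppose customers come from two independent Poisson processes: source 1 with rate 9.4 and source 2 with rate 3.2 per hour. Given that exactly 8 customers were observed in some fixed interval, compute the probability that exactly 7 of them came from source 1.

Given the total, each event is independently from source 1 with probability p = λ_1/(λ_1+λ_2) = 9.4/12.6 ≈ 0.7460.
So K ~ Binomial(8, 9.4/12.6): P(K = 7) = C(8,7) · (9.4/12.6)^7 · (3.2/12.6)^1 ≈ 0.2613.

0.2613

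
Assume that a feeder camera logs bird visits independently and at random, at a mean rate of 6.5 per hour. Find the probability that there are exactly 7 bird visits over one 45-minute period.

Over the interval, μ = 6.5 × 0.75 = 4.875 (a 45-minute period = 0.75 hours).
P(N = 7) = e^(−μ) μ^7/7! = e^(−4.875) · 4.875^7/5040 ≈ 0.0991.

0.0991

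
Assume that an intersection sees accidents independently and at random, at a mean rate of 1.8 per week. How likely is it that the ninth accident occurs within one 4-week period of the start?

0.2973

Over the interval, μ = 1.8 × 4 = 7.2 (a 4-week period = 4 weeks).
The ninth arrival falls in the interval iff at least 9 events occur there: P(S_9 ≤ t) = P(N ≥ 9) = 1 − P(N ≤ 8) ≈ 0.2973.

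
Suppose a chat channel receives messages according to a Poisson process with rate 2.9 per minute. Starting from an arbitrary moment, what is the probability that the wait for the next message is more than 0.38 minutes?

The wait for the next event is exponential with rate λ = 2.9 per minute.
P(T > 0.38) = e^(−λt) = e^(−2.9 × 0.38) = e^(−1.102) ≈ 0.3322.

0.3322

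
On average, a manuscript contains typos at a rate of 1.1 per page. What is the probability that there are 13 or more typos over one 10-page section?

Over the interval, μ = 1.1 × 10 = 11 (a 10-page section = 10 pages).
P(N ≥ 13) = 1 − P(N ≤ 12) = 1 − Σ_{j=0}^{12} e^(−μ) μ^j/j! ≈ 0.3113.

0.3113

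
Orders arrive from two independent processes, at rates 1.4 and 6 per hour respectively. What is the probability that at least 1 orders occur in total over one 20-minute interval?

0.9151

Independent Poisson processes superpose: combined rate λ = 1.4 + 6 = 7.4 per hour.
Over the interval, μ = 7.4 × 1/3 ≈ 2.46667 (a 20-minute interval = 1/3 hours).
P(N ≥ 1) = 1 − P(N ≤ 0) ≈ 0.9151.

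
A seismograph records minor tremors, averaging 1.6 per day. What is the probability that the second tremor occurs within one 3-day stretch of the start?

Over the interval, μ = 1.6 × 3 = 4.8 (a 3-day stretch = 3 days).
The second arrival falls in the interval iff at least 2 events occur there: P(S_2 ≤ t) = P(N ≥ 2) = 1 − P(N ≤ 1) ≈ 0.9523.

0.9523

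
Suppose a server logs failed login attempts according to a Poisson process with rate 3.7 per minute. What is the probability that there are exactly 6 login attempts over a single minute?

0.0881

With mean μ = 3.7 per minute,
P(N = 6) = e^(−μ) μ^6/6! = e^(−3.7) · 3.7^6/720 ≈ 0.0881.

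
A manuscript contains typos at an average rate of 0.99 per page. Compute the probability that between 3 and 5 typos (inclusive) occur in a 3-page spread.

0.4891

Over the interval, μ = 0.99 × 3 = 2.97 (a 3-page spread = 3 pages).
P(3 ≤ N ≤ 5) = Σ_{j=3}^{5} e^(−2.97) · 2.97^j/j! ≈ 0.4891.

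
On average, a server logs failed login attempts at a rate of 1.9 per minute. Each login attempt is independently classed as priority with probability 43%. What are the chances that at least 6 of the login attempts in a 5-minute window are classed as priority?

0.2283

Thinning: the login attempts that are classed as priority themselves form a Poisson process with rate 0.43 × 1.9 = 0.817 per minute.
Over the interval, μ = 0.817 × 5 = 4.085 (a 5-minute window = 5 minutes).
P(N ≥ 6) = 1 − P(N ≤ 5) ≈ 0.2283.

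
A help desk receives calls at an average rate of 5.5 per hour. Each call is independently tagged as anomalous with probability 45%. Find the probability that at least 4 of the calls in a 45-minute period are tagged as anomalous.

Thinning: the calls that are tagged as anomalous themselves form a Poisson process with rate 0.45 × 5.5 = 2.475 per hour.
Over the interval, μ = 2.475 × 0.75 = 1.85625 (a 45-minute period = 0.75 hours).
P(N ≥ 4) = 1 − P(N ≤ 3) ≈ 0.1179.

0.1179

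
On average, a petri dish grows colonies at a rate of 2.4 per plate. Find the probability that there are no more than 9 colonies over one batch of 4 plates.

Over the interval, μ = 2.4 × 4 = 9.6 (a batch of 4 plates = 4 plates).
P(N ≤ 9) = Σ_{j=0}^{9} e^(−μ) μ^j/j! ≈ 0.5089.

0.5089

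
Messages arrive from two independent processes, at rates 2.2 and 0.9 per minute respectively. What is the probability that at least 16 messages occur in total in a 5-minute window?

0.4830

Independent Poisson processes superpose: combined rate λ = 2.2 + 0.9 = 3.1 per minute.
Over the interval, μ = 3.1 × 5 = 15.5 (a 5-minute window = 5 minutes).
P(N ≥ 16) = 1 − P(N ≤ 15) ≈ 0.4830.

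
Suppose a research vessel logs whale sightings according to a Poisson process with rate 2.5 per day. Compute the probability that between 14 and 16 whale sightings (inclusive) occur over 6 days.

Over the interval, μ = 2.5 × 6 = 15 (6 days).
P(14 ≤ N ≤ 16) = Σ_{j=14}^{16} e^(−15) · 15^j/j! ≈ 0.3009.

0.3009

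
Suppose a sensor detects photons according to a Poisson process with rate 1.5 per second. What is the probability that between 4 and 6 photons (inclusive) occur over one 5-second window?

Over the interval, μ = 1.5 × 5 = 7.5 (a 5-second window = 5 seconds).
P(4 ≤ N ≤ 6) = Σ_{j=4}^{6} e^(−7.5) · 7.5^j/j! ≈ 0.3190.

0.3190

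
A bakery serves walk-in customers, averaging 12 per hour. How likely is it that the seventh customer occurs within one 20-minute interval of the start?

0.1107

Over the interval, μ = 12 × 1/3 = 4 (a 20-minute interval = 1/3 hours).
The seventh arrival falls in the interval iff at least 7 events occur there: P(S_7 ≤ t) = P(N ≥ 7) = 1 − P(N ≤ 6) ≈ 0.1107.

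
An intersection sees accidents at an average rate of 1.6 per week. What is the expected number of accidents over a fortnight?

E[N] = λt = 1.6 × 2 = 3.2 (a fortnight = 2 weeks).

3.2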